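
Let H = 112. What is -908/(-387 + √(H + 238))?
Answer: 351396/149419 + 4540*√14/149419 ≈ 2.4654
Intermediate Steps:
-908/(-387 + √(H + 238)) = -908/(-387 + √(112 + 238)) = -908/(-387 + √350) = -908/(-387 + 5*√14)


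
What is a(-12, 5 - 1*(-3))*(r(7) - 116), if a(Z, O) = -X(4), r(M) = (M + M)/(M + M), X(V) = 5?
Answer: 575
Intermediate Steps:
r(M) = 1 (r(M) = (2*M)/((2*M)) = (2*M)*(1/(2*M)) = 1)
a(Z, O) = -5 (a(Z, O) = -1*5 = -5)
a(-12, 5 - 1*(-3))*(r(7) - 116) = -5*(1 - 116) = -5*(-115) = 575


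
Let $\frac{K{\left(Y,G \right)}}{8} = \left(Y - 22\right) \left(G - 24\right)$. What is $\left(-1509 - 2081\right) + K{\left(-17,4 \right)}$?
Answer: $2650$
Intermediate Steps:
$K{\left(Y,G \right)} = 8 \left(-24 + G\right) \left(-22 + Y\right)$ ($K{\left(Y,G \right)} = 8 \left(Y - 22\right) \left(G - 24\right) = 8 \left(-22 + Y\right) \left(-24 + G\right) = 8 \left(-24 + G\right) \left(-22 + Y\right)$)
$\left(-1509 - 2081\right) + K{\left(-17,4 \right)} = \left(-1509 - 2081\right) + \left(4224 - -3264 - 704 + 8 \cdot 4 \left(-17\right)\right) = -3590 + \left(4224 + 3264 - 704 - 544\right) = -3590 + 6240 = 2650$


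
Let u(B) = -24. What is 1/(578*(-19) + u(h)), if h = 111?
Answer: -1/11006 ≈ -9.0859e-5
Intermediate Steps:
1/(578*(-19) + u(h)) = 1/(578*(-19) - 24) = 1/(-10982 - 24) = 1/(-11006) = -1/11006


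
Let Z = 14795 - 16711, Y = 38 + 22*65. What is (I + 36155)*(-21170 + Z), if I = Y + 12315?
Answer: -1152868668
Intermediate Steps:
Y = 1468 (Y = 38 + 1430 = 1468)
I = 13783 (I = 1468 + 12315 = 13783)
Z = -1916
(I + 36155)*(-21170 + Z) = (13783 + 36155)*(-21170 - 1916) = 49938*(-23086) = -1152868668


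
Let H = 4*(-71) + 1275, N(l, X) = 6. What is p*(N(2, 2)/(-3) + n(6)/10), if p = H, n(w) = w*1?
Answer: -6937/5 ≈ -1387.4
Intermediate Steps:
H = 991 (H = -284 + 1275 = 991)
n(w) = w
p = 991
p*(N(2, 2)/(-3) + n(6)/10) = 991*(6/(-3) + 6/10) = 991*(6*(-1/3) + 6*(1/10)) = 991*(-2 + 3/5) = 991*(-7/5) = -6937/5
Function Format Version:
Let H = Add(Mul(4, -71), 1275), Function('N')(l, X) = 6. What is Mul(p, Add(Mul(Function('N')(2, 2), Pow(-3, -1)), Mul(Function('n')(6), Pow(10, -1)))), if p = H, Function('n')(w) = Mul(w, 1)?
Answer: Rational(-6937, 5) ≈ -1387.4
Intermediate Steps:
H = 991 (H = Add(-284, 1275) = 991)
Function('n')(w) = w
p = 991
Mul(p, Add(Mul(Function('N')(2, 2), Pow(-3, -1)), Mul(Function('n')(6), Pow(10, -1)))) = Mul(991, Add(Mul(6, Pow(-3, -1)), Mul(6, Pow(10, -1)))) = Mul(991, Add(Mul(6, Rational(-1, 3)), Mul(6, Rational(1, 10)))) = Mul(991, Add(-2, Rational(3, 5))) = Mul(991, Rational(-7, 5)) = Rational(-6937, 5)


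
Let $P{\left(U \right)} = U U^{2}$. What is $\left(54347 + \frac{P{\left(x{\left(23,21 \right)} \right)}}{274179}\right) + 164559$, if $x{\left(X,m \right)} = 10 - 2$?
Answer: $\frac{60019428686}{274179} \approx 2.1891 \cdot 10^{5}$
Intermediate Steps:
$x{\left(X,m \right)} = 8$ ($x{\left(X,m \right)} = 10 - 2 = 8$)
$P{\left(U \right)} = U^{3}$
$\left(54347 + \frac{P{\left(x{\left(23,21 \right)} \right)}}{274179}\right) + 164559 = \left(54347 + \frac{8^{3}}{274179}\right) + 164559 = \left(54347 + 512 \cdot \frac{1}{274179}\right) + 164559 = \left(54347 + \frac{512}{274179}\right) + 164559 = \frac{14900806625}{274179} + 164559 = \frac{60019428686}{274179}$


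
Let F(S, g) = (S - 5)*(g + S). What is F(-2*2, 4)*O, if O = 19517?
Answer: 0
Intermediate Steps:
F(S, g) = (-5 + S)*(S + g)
F(-2*2, 4)*O = ((-2*2)**2 - (-10)*2 - 5*4 - 2*2*4)*19517 = ((-4)**2 - 5*(-4) - 20 - 4*4)*19517 = (16 + 20 - 20 - 16)*19517 = 0*19517 = 0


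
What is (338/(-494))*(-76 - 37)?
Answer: 1469/19 ≈ 77.316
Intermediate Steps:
(338/(-494))*(-76 - 37) = (338*(-1/494))*(-113) = -13/19*(-113) = 1469/19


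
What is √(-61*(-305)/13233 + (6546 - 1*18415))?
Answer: 4*I*√129885097386/13233 ≈ 108.94*I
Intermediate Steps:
√(-61*(-305)/13233 + (6546 - 1*18415)) = √(18605*(1/13233) + (6546 - 18415)) = √(18605/13233 - 11869) = √(-157043872/13233) = 4*I*√129885097386/13233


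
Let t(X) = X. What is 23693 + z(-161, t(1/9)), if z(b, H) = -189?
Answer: 23504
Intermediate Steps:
23693 + z(-161, t(1/9)) = 23693 - 189 = 23504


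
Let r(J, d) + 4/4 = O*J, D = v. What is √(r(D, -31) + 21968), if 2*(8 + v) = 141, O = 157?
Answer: √127118/2 ≈ 178.27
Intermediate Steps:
v = 125/2 (v = -8 + (½)*141 = -8 + 141/2 = 125/2 ≈ 62.500)
D = 125/2 ≈ 62.500
r(J, d) = -1 + 157*J
√(r(D, -31) + 21968) = √((-1 + 157*(125/2)) + 21968) = √((-1 + 19625/2) + 21968) = √(19623/2 + 21968) = √(63559/2) = √127118/2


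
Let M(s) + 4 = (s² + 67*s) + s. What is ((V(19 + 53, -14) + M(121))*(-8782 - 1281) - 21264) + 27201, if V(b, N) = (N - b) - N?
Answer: -229360022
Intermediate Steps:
M(s) = -4 + s² + 68*s (M(s) = -4 + ((s² + 67*s) + s) = -4 + (s² + 68*s) = -4 + s² + 68*s)
V(b, N) = -b
((V(19 + 53, -14) + M(121))*(-8782 - 1281) - 21264) + 27201 = ((-(19 + 53) + (-4 + 121² + 68*121))*(-8782 - 1281) - 21264) + 27201 = ((-1*72 + (-4 + 14641 + 8228))*(-10063) - 21264) + 27201 = ((-72 + 22865)*(-10063) - 21264) + 27201 = (22793*(-10063) - 21264) + 27201 = (-229365959 - 21264) + 27201 = -229387223 + 27201 = -229360022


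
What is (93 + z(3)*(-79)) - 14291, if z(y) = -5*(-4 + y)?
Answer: -14593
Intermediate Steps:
z(y) = 20 - 5*y
(93 + z(3)*(-79)) - 14291 = (93 + (20 - 5*3)*(-79)) - 14291 = (93 + (20 - 15)*(-79)) - 14291 = (93 + 5*(-79)) - 14291 = (93 - 395) - 14291 = -302 - 14291 = -14593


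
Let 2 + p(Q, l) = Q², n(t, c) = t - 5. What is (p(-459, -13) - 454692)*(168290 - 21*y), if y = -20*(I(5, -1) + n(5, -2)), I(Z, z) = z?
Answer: -40962462310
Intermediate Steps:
n(t, c) = -5 + t
y = 20 (y = -20*(-1 + (-5 + 5)) = -20*(-1 + 0) = -20*(-1) = 20)
p(Q, l) = -2 + Q²
(p(-459, -13) - 454692)*(168290 - 21*y) = ((-2 + (-459)²) - 454692)*(168290 - 21*20) = ((-2 + 210681) - 454692)*(168290 - 420) = (210679 - 454692)*167870 = -244013*167870 = -40962462310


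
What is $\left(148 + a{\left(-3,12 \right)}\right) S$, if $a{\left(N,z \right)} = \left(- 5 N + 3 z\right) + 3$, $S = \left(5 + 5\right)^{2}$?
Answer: $20200$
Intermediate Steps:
$S = 100$ ($S = 10^{2} = 100$)
$a{\left(N,z \right)} = 3 - 5 N + 3 z$
$\left(148 + a{\left(-3,12 \right)}\right) S = \left(148 + \left(3 - -15 + 3 \cdot 12\right)\right) 100 = \left(148 + \left(3 + 15 + 36\right)\right) 100 = \left(148 + 54\right) 100 = 202 \cdot 100 = 20200$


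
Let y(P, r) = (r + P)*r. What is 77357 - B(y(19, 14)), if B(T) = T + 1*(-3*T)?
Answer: 78281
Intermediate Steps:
y(P, r) = r*(P + r) (y(P, r) = (P + r)*r = r*(P + r))
B(T) = -2*T (B(T) = T - 3*T = -2*T)
77357 - B(y(19, 14)) = 77357 - (-2)*14*(19 + 14) = 77357 - (-2)*14*33 = 77357 - (-2)*462 = 77357 - 1*(-924) = 77357 + 924 = 78281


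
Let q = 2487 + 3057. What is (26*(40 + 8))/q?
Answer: 52/231 ≈ 0.22511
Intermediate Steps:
q = 5544
(26*(40 + 8))/q = (26*(40 + 8))/5544 = (26*48)*(1/5544) = 1248*(1/5544) = 52/231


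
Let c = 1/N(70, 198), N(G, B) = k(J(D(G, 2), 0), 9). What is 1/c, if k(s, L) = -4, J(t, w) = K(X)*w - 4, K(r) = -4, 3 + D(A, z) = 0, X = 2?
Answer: -4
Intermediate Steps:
D(A, z) = -3 (D(A, z) = -3 + 0 = -3)
J(t, w) = -4 - 4*w (J(t, w) = -4*w - 4 = -4 - 4*w)
N(G, B) = -4
c = -1/4 (c = 1/(-4) = -1/4 ≈ -0.25000)
1/c = 1/(-1/4) = -4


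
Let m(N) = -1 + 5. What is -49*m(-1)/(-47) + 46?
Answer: 2358/47 ≈ 50.170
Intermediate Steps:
m(N) = 4
-49*m(-1)/(-47) + 46 = -196/(-47) + 46 = -196*(-1)/47 + 46 = -49*(-4/47) + 46 = 196/47 + 46 = 2358/47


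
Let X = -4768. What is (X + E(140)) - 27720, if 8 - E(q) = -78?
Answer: -32402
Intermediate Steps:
E(q) = 86 (E(q) = 8 - 1*(-78) = 8 + 78 = 86)
(X + E(140)) - 27720 = (-4768 + 86) - 27720 = -4682 - 27720 = -32402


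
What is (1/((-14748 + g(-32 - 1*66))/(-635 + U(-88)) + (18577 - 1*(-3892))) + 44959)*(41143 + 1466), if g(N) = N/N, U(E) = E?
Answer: 31148281615633161/16259834 ≈ 1.9157e+9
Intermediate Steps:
g(N) = 1
(1/((-14748 + g(-32 - 1*66))/(-635 + U(-88)) + (18577 - 1*(-3892))) + 44959)*(41143 + 1466) = (1/((-14748 + 1)/(-635 - 88) + (18577 - 1*(-3892))) + 44959)*(41143 + 1466) = (1/(-14747/(-723) + (18577 + 3892)) + 44959)*42609 = (1/(-14747*(-1/723) + 22469) + 44959)*42609 = (1/(14747/723 + 22469) + 44959)*42609 = (1/(16259834/723) + 44959)*42609 = (723/16259834 + 44959)*42609 = (731025877529/16259834)*42609 = 31148281615633161/16259834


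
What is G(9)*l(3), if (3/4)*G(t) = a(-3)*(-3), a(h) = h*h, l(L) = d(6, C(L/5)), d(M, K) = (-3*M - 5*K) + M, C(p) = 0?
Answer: 432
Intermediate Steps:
d(M, K) = -5*K - 2*M (d(M, K) = (-5*K - 3*M) + M = -5*K - 2*M)
l(L) = -12 (l(L) = -5*0 - 2*6 = 0 - 12 = -12)
a(h) = h**2
G(t) = -36 (G(t) = 4*((-3)**2*(-3))/3 = 4*(9*(-3))/3 = (4/3)*(-27) = -36)
G(9)*l(3) = -36*(-12) = 432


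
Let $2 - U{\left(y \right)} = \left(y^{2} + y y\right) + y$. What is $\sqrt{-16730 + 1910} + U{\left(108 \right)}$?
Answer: $-23434 + 2 i \sqrt{3705} \approx -23434.0 + 121.74 i$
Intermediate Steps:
$U{\left(y \right)} = 2 - y - 2 y^{2}$ ($U{\left(y \right)} = 2 - \left(\left(y^{2} + y y\right) + y\right) = 2 - \left(\left(y^{2} + y^{2}\right) + y\right) = 2 - \left(2 y^{2} + y\right) = 2 - \left(y + 2 y^{2}\right) = 2 - y - 2 y^{2}$)
$\sqrt{-16730 + 1910} + U{\left(108 \right)} = \sqrt{-16730 + 1910} - \left(106 + 23328\right) = \sqrt{-14820} - 23434 = 2 i \sqrt{3705} - 23434 = -23434 + 2 i \sqrt{3705}$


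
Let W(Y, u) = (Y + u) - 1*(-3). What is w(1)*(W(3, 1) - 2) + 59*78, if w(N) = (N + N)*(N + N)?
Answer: 4622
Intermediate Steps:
w(N) = 4*N² (w(N) = (2*N)*(2*N) = 4*N²)
W(Y, u) = 3 + Y + u (W(Y, u) = (Y + u) + 3 = 3 + Y + u)
w(1)*(W(3, 1) - 2) + 59*78 = (4*1²)*((3 + 3 + 1) - 2) + 59*78 = (4*1)*(7 - 2) + 4602 = 4*5 + 4602 = 20 + 4602 = 4622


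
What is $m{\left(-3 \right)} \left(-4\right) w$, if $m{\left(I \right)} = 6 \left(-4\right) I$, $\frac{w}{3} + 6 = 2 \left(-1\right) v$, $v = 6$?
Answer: $15552$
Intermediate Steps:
$w = -54$ ($w = -18 + 3 \cdot 2 \left(-1\right) 6 = -18 + 3 \left(\left(-2\right) 6\right) = -18 + 3 \left(-12\right) = -18 - 36 = -54$)
$m{\left(I \right)} = - 24 I$
$m{\left(-3 \right)} \left(-4\right) w = \left(-24\right) \left(-3\right) \left(-4\right) \left(-54\right) = 72 \left(-4\right) \left(-54\right) = \left(-288\right) \left(-54\right) = 15552$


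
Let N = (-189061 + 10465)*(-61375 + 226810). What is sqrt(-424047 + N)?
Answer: 7*I*sqrt(602988843) ≈ 1.7189e+5*I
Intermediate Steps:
N = -29546029260 (N = -178596*165435 = -29546029260)
sqrt(-424047 + N) = sqrt(-424047 - 29546029260) = sqrt(-29546453307) = 7*I*sqrt(602988843)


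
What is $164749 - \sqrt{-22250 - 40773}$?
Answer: $164749 - i \sqrt{63023} \approx 1.6475 \cdot 10^{5} - 251.04 i$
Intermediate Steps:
$164749 - \sqrt{-22250 - 40773} = 164749 - \sqrt{-63023} = 164749 - i \sqrt{63023}$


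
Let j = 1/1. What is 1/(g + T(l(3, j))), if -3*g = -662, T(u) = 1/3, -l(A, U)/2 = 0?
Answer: 1/221 ≈ 0.0045249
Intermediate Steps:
j = 1
l(A, U) = 0 (l(A, U) = -2*0 = 0)
T(u) = ⅓
g = 662/3 (g = -⅓*(-662) = 662/3 ≈ 220.67)
1/(g + T(l(3, j))) = 1/(662/3 + ⅓) = 1/221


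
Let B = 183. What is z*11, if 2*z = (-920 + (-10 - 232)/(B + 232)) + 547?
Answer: -1705407/830 ≈ -2054.7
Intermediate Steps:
z = -155037/830 (z = ((-920 + (-10 - 232)/(183 + 232)) + 547)/2 = ((-920 - 242/415) + 547)/2 = (-382042/415 + 547)/2 = (½)*(-155037/415) = -155037/830 ≈ -186.79)
z*11 = -155037/830*11 = -1705407/830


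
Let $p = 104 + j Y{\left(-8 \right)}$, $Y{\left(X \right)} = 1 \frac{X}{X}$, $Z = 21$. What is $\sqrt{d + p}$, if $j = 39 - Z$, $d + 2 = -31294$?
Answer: $i \sqrt{31174} \approx 176.56 i$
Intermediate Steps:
$d = -31296$ ($d = -2 - 31294 = -31296$)
$Y{\left(X \right)} = 1$ ($Y{\left(X \right)} = 1 \cdot 1 = 1$)
$j = 18$ ($j = 39 - 21 = 18$)
$p = 122$ ($p = 104 + 18 \cdot 1 = 104 + 18 = 122$)
$\sqrt{d + p} = \sqrt{-31296 + 122} = \sqrt{-31174} = i \sqrt{31174}$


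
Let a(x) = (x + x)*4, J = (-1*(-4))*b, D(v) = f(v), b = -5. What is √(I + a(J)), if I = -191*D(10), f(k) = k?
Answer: 3*I*√230 ≈ 45.497*I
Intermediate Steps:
D(v) = v
J = -20 (J = -1*(-4)*(-5) = 4*(-5) = -20)
a(x) = 8*x (a(x) = (2*x)*4 = 8*x)
I = -1910 (I = -191*10 = -1910)
√(I + a(J)) = √(-1910 + 8*(-20)) = √(-1910 - 160) = √(-2070) = 3*I*√230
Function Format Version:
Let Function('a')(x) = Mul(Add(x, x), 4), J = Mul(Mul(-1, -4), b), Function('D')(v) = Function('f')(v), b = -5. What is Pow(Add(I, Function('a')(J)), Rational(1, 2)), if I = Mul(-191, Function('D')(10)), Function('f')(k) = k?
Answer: Mul(3, I, Pow(230, Rational(1, 2))) ≈ Mul(45.497, I)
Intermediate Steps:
Function('D')(v) = v
J = -20 (J = Mul(Mul(-1, -4), -5) = Mul(4, -5) = -20)
Function('a')(x) = Mul(8, x) (Function('a')(x) = Mul(Mul(2, x), 4) = Mul(8, x))
I = -1910 (I = Mul(-191, 10) = -1910)
Pow(Add(I, Function('a')(J)), Rational(1, 2)) = Pow(Add(-1910, Mul(8, -20)), Rational(1, 2)) = Pow(Add(-1910, -160), Rational(1, 2)) = Pow(-2070, Rational(1, 2)) = Mul(3, I, Pow(230, Rational(1, 2)))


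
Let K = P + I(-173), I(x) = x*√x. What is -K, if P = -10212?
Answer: 10212 + 173*I*√173 ≈ 10212.0 + 2275.5*I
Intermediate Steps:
I(x) = x^(3/2)
K = -10212 - 173*I*√173 (K = -10212 + (-173)^(3/2) = -10212 - 173*I*√173 ≈ -10212.0 - 2275.5*I)
-K = -(-10212 - 173*I*√173) = 10212 + 173*I*√173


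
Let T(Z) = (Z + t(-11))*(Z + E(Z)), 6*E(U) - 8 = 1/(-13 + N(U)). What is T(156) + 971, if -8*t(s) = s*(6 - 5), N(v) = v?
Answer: 176621131/6864 ≈ 25732.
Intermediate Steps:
E(U) = 4/3 + 1/(6*(-13 + U))
t(s) = -s/8 (t(s) = -s*(6 - 5)/8 = -s/8)
T(Z) = (11/8 + Z)*(Z + (-103 + 8*Z)/(6*(-13 + Z))) (T(Z) = (Z - ⅛*(-11))*(Z + (-103 + 8*Z)/(6*(-13 + Z))) = (Z + 11/8)*(Z + (-103 + 8*Z)/(6*(-13 + Z))) = (11/8 + Z)*(Z + (-103 + 8*Z)/(6*(-13 + Z))))
T(156) + 971 = (-1133 - 1594*156 - 494*156² + 48*156³)/(48*(-13 + 156)) + 971 = (1/48)*(-1133 - 248664 - 494*24336 + 48*3796416)/143 + 971 = (1/48)*(1/143)*(-1133 - 248664 - 12021984 + 182227968) + 971 = (1/48)*(1/143)*169956187 + 971 = 169956187/6864 + 971 = 176621131/6864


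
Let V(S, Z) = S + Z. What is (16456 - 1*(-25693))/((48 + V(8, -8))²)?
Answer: 42149/2304 ≈ 18.294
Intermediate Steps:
(16456 - 1*(-25693))/((48 + V(8, -8))²) = (16456 - 1*(-25693))/((48 + (8 - 8))²) = (16456 + 25693)/((48 + 0)²) = 42149/(48²) = 42149/2304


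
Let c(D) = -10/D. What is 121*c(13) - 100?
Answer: -2510/13 ≈ -193.08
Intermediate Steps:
121*c(13) - 100 = 121*(-10/13) - 100 = -1210/13 - 100 = -2510/13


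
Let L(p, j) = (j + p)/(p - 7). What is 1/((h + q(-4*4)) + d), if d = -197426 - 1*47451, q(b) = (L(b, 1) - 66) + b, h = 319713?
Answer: 23/1719357 ≈ 1.3377e-5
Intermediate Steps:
L(p, j) = (j + p)/(-7 + p)
q(b) = -66 + b + (1 + b)/(-7 + b) (q(b) = ((1 + b)/(-7 + b) - 66) + b = (-66 + (1 + b)/(-7 + b)) + b = -66 + b + (1 + b)/(-7 + b))
d = -244877 (d = -197426 - 47451 = -244877)
1/((h + q(-4*4)) + d) = 1/((319713 + (463 + (-4*4)² - (-288)*4)/(-7 - 4*4)) - 244877) = 1/((319713 + (463 + (-16)² - 72*(-16))/(-7 - 16)) - 244877) = 1/((319713 + (463 + 256 + 1152)/(-23)) - 244877) = 1/((319713 - 1/23*1871) - 244877) = 1/((319713 - 1871/23) - 244877) = 1/(7351528/23 - 244877) = 1/(1719357/23) = 23/1719357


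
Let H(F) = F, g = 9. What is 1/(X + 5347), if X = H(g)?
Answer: 1/5356 ≈ 0.00018671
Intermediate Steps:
X = 9
1/(X + 5347) = 1/(9 + 5347) = 1/5356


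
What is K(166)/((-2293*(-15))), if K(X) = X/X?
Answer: 1/34395 ≈ 2.9074e-5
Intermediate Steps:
K(X) = 1
K(166)/((-2293*(-15))) = 1/(-2293*(-15)) = 1/34395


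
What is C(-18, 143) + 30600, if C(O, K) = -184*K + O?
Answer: 4270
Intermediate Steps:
C(O, K) = O - 184*K
C(-18, 143) + 30600 = (-18 - 184*143) + 30600 = (-18 - 26312) + 30600 = -26330 + 30600 = 4270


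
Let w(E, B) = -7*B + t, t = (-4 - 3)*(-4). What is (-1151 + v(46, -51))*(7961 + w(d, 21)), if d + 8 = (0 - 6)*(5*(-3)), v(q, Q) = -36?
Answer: -9308454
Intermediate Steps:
d = 82 (d = -8 + (0 - 6)*(5*(-3)) = -8 - 6*(-15) = -8 + 90 = 82)
t = 28 (t = -7*(-4) = 28)
w(E, B) = 28 - 7*B (w(E, B) = -7*B + 28 = 28 - 7*B)
(-1151 + v(46, -51))*(7961 + w(d, 21)) = (-1151 - 36)*(7961 + (28 - 7*21)) = -1187*(7961 + (28 - 147)) = -1187*(7961 - 119) = -1187*7842 = -9308454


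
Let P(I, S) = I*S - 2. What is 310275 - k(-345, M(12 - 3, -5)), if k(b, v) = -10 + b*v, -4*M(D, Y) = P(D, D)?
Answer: 1213885/4 ≈ 3.0347e+5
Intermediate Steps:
P(I, S) = -2 + I*S
M(D, Y) = 1/2 - D**2/4 (M(D, Y) = -(-2 + D*D)/4 = -(-2 + D**2)/4 = 1/2 - D**2/4)
310275 - k(-345, M(12 - 3, -5)) = 310275 - (-10 - 345*(1/2 - (12 - 3)**2/4)) = 310275 - (-10 - 345*(1/2 - 1/4*9**2)) = 310275 - (-10 - 345*(1/2 - 1/4*81)) = 310275 - (-10 - 345*(1/2 - 81/4)) = 310275 - (-10 - 345*(-79/4)) = 310275 - (-10 + 27255/4) = 310275 - 1*27215/4 = 310275 - 27215/4 = 1213885/4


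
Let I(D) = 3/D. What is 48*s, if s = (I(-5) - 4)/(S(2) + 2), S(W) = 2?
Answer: -276/5 ≈ -55.200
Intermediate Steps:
s = -23/20 (s = (3/(-5) - 4)/(2 + 2) = (3*(-⅕) - 4)/4 = (-⅗ - 4)*(¼) = -23/5*¼ = -23/20 ≈ -1.1500)
48*s = 48*(-23/20) = -276/5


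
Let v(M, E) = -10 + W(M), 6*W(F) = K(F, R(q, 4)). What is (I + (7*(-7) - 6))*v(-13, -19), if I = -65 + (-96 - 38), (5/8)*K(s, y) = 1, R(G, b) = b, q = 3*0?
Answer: 37084/15 ≈ 2472.3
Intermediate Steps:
q = 0
K(s, y) = 8/5 (K(s, y) = (8/5)*1 = 8/5)
W(F) = 4/15 (W(F) = (1/6)*(8/5) = 4/15)
v(M, E) = -146/15 (v(M, E) = -10 + 4/15 = -146/15)
I = -199 (I = -65 - 134 = -199)
(I + (7*(-7) - 6))*v(-13, -19) = (-199 + (7*(-7) - 6))*(-146/15) = (-199 + (-49 - 6))*(-146/15) = (-199 - 55)*(-146/15) = -254*(-146/15) = 37084/15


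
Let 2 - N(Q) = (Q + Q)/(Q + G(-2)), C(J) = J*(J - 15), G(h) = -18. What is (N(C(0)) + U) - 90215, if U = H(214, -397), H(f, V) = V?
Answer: -90610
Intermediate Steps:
U = -397
C(J) = J*(-15 + J)
N(Q) = 2 - 2*Q/(-18 + Q) (N(Q) = 2 - (Q + Q)/(Q - 18) = 2 - 2*Q/(-18 + Q))
(N(C(0)) + U) - 90215 = (-36/(-18 + 0*(-15 + 0)) - 397) - 90215 = (-36/(-18 + 0*(-15)) - 397) - 90215 = (-36/(-18 + 0) - 397) - 90215 = (-36/(-18) - 397) - 90215 = (-36*(-1/18) - 397) - 90215 = (2 - 397) - 90215 = -395 - 90215 = -90610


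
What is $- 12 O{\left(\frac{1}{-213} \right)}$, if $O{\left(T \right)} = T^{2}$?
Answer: $- \frac{4}{15123} \approx -0.0002645$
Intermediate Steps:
$- 12 O{\left(\frac{1}{-213} \right)} = - 12 \left(\frac{1}{-213}\right)^{2} = - 12 \left(- \frac{1}{213}\right)^{2} = \left(-12\right) \frac{1}{45369} = - \frac{4}{15123}$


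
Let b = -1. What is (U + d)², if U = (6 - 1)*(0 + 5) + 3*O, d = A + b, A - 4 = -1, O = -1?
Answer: 576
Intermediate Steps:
A = 3 (A = 4 - 1 = 3)
d = 2 (d = 3 - 1 = 2)
U = 22 (U = (6 - 1)*(0 + 5) + 3*(-1) = 5*5 - 3 = 25 - 3 = 22)
(U + d)² = (22 + 2)² = 24² = 576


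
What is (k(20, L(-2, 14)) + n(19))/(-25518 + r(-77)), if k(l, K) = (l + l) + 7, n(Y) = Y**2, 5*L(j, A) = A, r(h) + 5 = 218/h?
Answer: -616/38539 ≈ -0.015984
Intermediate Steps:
r(h) = -5 + 218/h
L(j, A) = A/5
k(l, K) = 7 + 2*l (k(l, K) = 2*l + 7 = 7 + 2*l)
(k(20, L(-2, 14)) + n(19))/(-25518 + r(-77)) = ((7 + 2*20) + 19**2)/(-25518 + (-5 + 218/(-77))) = ((7 + 40) + 361)/(-25518 + (-5 + 218*(-1/77))) = (47 + 361)/(-25518 + (-5 - 218/77)) = 408/(-25518 - 603/77) = 408/(-1965489/77) = 408*(-77/1965489) = -616/38539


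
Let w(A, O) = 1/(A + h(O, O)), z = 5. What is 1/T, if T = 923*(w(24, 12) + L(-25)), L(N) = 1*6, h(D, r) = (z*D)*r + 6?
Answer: 750/4154423 ≈ 0.00018053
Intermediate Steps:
h(D, r) = 6 + 5*D*r (h(D, r) = (5*D)*r + 6 = 5*D*r + 6 = 6 + 5*D*r)
w(A, O) = 1/(6 + A + 5*O**2) (w(A, O) = 1/(A + (6 + 5*O*O)) = 1/(A + (6 + 5*O**2)) = 1/(6 + A + 5*O**2))
L(N) = 6
T = 4154423/750 (T = 923*(1/(6 + 24 + 5*12**2) + 6) = 923*(1/(6 + 24 + 5*144) + 6) = 923*(1/(6 + 24 + 720) + 6) = 923*(1/750 + 6) = 923*(4501/750) = 4154423/750 ≈ 5539.2)
1/T = 1/(4154423/750) = 750/4154423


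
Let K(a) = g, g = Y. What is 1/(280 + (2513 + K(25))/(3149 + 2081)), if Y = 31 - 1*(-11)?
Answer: 1046/293391 ≈ 0.0035652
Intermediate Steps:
Y = 42 (Y = 31 + 11 = 42)
g = 42
K(a) = 42
1/(280 + (2513 + K(25))/(3149 + 2081)) = 1/(280 + (2513 + 42)/(3149 + 2081)) = 1/(280 + 2555/5230) = 1/(280 + 2555*(1/5230)) = 1/(280 + 511/1046) = 1/(293391/1046) = 1046/293391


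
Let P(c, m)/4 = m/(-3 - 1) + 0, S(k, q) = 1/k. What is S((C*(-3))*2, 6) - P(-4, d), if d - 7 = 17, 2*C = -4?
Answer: 289/12 ≈ 24.083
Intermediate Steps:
C = -2 (C = (½)*(-4) = -2)
d = 24 (d = 7 + 17 = 24)
P(c, m) = -m (P(c, m) = 4*(m/(-3 - 1) + 0) = 4*(m/(-4) + 0) = 4*(m*(-¼) + 0) = 4*(-m/4 + 0) = 4*(-m/4) = -m)
S((C*(-3))*2, 6) - P(-4, d) = 1/(-2*(-3)*2) - (-1)*24 = 1/(6*2) - 1*(-24) = 1/12 + 24 = 289/12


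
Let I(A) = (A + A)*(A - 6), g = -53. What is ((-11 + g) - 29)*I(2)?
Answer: 1488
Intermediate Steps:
I(A) = 2*A*(-6 + A) (I(A) = (2*A)*(-6 + A) = 2*A*(-6 + A))
((-11 + g) - 29)*I(2) = ((-11 - 53) - 29)*(2*2*(-6 + 2)) = (-64 - 29)*(2*2*(-4)) = -93*(-16) = 1488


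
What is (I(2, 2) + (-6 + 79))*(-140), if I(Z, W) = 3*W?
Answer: -11060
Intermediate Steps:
(I(2, 2) + (-6 + 79))*(-140) = (3*2 + (-6 + 79))*(-140) = (6 + 73)*(-140) = 79*(-140) = -11060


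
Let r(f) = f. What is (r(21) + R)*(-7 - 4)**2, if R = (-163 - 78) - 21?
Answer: -29161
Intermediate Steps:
R = -262 (R = -241 - 21 = -262)
(r(21) + R)*(-7 - 4)**2 = (21 - 262)*(-7 - 4)**2 = -241*(-11)**2 = -241*121 = -29161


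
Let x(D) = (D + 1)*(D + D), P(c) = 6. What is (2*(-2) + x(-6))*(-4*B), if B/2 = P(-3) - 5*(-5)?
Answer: -13888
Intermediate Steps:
B = 62 (B = 2*(6 - 5*(-5)) = 2*(6 + 25) = 2*31 = 62)
x(D) = 2*D*(1 + D) (x(D) = (1 + D)*(2*D) = 2*D*(1 + D))
(2*(-2) + x(-6))*(-4*B) = (2*(-2) + 2*(-6)*(1 - 6))*(-4*62) = (-4 + 2*(-6)*(-5))*(-248) = (-4 + 60)*(-248) = 56*(-248) = -13888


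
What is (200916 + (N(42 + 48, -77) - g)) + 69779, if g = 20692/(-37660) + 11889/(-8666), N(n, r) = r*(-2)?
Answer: 3156976043609/11655770 ≈ 2.7085e+5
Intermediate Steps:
N(n, r) = -2*r
g = -22394879/11655770 (g = 20692*(-1/37660) + 11889*(-1/8666) = -739/1345 - 11889/8666 = -22394879/11655770 ≈ -1.9214)
(200916 + (N(42 + 48, -77) - g)) + 69779 = (200916 + (-2*(-77) - 1*(-22394879/11655770))) + 69779 = (200916 + (154 + 22394879/11655770)) + 69779 = (200916 + 1817383459/11655770) + 69779 = 2343648068779/11655770 + 69779 = 3156976043609/11655770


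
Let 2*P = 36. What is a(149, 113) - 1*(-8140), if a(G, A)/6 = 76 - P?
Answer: 8488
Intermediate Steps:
P = 18 (P = (½)*36 = 18)
a(G, A) = 348 (a(G, A) = 6*(76 - 1*18) = 6*(76 - 18) = 6*58 = 348)
a(149, 113) - 1*(-8140) = 348 - 1*(-8140) = 348 + 8140 = 8488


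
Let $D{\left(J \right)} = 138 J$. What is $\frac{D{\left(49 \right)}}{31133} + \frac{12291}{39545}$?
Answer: $\frac{650058993}{1231154485} \approx 0.52801$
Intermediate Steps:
$\frac{D{\left(49 \right)}}{31133} + \frac{12291}{39545} = \frac{138 \cdot 49}{31133} + \frac{12291}{39545} = 6762 \cdot \frac{1}{31133} + 12291 \cdot \frac{1}{39545} = \frac{6762}{31133} + \frac{12291}{39545} = \frac{650058993}{1231154485}$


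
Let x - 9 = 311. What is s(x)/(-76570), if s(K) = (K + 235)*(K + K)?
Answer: -35520/7657 ≈ -4.6389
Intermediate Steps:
x = 320 (x = 9 + 311 = 320)
s(K) = 2*K*(235 + K) (s(K) = (235 + K)*(2*K) = 2*K*(235 + K))
s(x)/(-76570) = (2*320*(235 + 320))/(-76570) = (2*320*555)*(-1/76570) = 355200*(-1/76570) = -35520/7657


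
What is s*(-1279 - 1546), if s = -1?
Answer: 2825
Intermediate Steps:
s*(-1279 - 1546) = -(-1279 - 1546) = -1*(-2825) = 2825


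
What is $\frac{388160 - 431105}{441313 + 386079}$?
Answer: $- \frac{42945}{827392} \approx -0.051904$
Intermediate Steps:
$\frac{388160 - 431105}{441313 + 386079} = - \frac{42945}{827392}$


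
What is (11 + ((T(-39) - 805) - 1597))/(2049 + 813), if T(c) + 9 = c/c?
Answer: -2399/2862 ≈ -0.83823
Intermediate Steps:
T(c) = -8 (T(c) = -9 + c/c = -9 + 1 = -8)
(11 + ((T(-39) - 805) - 1597))/(2049 + 813) = (11 + ((-8 - 805) - 1597))/(2049 + 813) = (11 + (-813 - 1597))/2862 = (11 - 2410)*(1/2862) = -2399*1/2862 = -2399/2862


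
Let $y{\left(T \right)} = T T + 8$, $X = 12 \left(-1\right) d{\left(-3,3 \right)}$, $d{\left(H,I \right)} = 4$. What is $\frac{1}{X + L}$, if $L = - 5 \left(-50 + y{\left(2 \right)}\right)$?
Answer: $\frac{1}{142} \approx 0.0070423$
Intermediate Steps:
$X = -48$ ($X = 12 \left(-1\right) 4 = \left(-12\right) 4 = -48$)
$y{\left(T \right)} = 8 + T^{2}$ ($y{\left(T \right)} = T^{2} + 8 = 8 + T^{2}$)
$L = 190$ ($L = - 5 \left(-50 + \left(8 + 2^{2}\right)\right) = - 5 \left(-50 + \left(8 + 4\right)\right) = - 5 \left(-50 + 12\right) = \left(-5\right) \left(-38\right) = 190$)
$\frac{1}{X + L} = \frac{1}{-48 + 190} = \frac{1}{142}$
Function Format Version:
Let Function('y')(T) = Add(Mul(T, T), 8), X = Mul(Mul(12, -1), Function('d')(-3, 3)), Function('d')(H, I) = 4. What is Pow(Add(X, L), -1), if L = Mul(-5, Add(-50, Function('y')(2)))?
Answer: Rational(1, 142) ≈ 0.0070423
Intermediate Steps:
X = -48 (X = Mul(Mul(12, -1), 4) = Mul(-12, 4) = -48)
Function('y')(T) = Add(8, Pow(T, 2)) (Function('y')(T) = Add(Pow(T, 2), 8) = Add(8, Pow(T, 2)))
L = 190 (L = Mul(-5, Add(-50, Add(8, Pow(2, 2)))) = Mul(-5, Add(-50, Add(8, 4))) = Mul(-5, Add(-50, 12)) = Mul(-5, -38) = 190)
Pow(Add(X, L), -1) = Pow(Add(-48, 190), -1) = Pow(142, -1) = Rational(1, 142)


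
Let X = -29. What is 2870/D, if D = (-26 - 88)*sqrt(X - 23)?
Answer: 1435*I*sqrt(13)/1482 ≈ 3.4912*I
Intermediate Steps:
D = -228*I*sqrt(13) (D = (-26 - 88)*sqrt(-29 - 23) = -228*I*sqrt(13) ≈ -822.07*I)
2870/D = 2870/((-228*I*sqrt(13))) = 2870*(I*sqrt(13)/2964) = 1435*I*sqrt(13)/1482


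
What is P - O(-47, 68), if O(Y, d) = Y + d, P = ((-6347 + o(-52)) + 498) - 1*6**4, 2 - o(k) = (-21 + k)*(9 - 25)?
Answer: -8332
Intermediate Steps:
o(k) = -334 + 16*k (o(k) = 2 - (-21 + k)*(9 - 25) = 2 - (-21 + k)*(-16) = 2 - (336 - 16*k) = 2 + (-336 + 16*k) = -334 + 16*k)
P = -8311 (P = ((-6347 + (-334 + 16*(-52))) + 498) - 1*6**4 = ((-6347 + (-334 - 832)) + 498) - 1*1296 = ((-6347 - 1166) + 498) - 1296 = (-7513 + 498) - 1296 = -7015 - 1296 = -8311)
P - O(-47, 68) = -8311 - (-47 + 68) = -8311 - 1*21 = -8311 - 21 = -8332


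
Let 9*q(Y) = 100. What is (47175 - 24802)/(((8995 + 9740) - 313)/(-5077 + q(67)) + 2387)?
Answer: 1020052189/108664693 ≈ 9.3871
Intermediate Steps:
q(Y) = 100/9 (q(Y) = (⅑)*100 = 100/9)
(47175 - 24802)/(((8995 + 9740) - 313)/(-5077 + q(67)) + 2387) = (47175 - 24802)/(((8995 + 9740) - 313)/(-5077 + 100/9) + 2387) = 22373/((18735 - 313)/(-45593/9) + 2387) = 22373/(18422*(-9/45593) + 2387) = 22373/(-165798/45593 + 2387) = 22373/(108664693/45593) = 22373*(45593/108664693) = 1020052189/108664693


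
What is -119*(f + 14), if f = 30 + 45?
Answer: -10591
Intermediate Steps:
f = 75
-119*(f + 14) = -119*(75 + 14) = -119*89 = -10591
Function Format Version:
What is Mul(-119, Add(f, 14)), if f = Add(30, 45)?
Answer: -10591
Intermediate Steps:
f = 75
Mul(-119, Add(f, 14)) = Mul(-119, Add(75, 14)) = Mul(-119, 89) = -10591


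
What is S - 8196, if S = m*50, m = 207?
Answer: 2154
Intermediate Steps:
S = 10350 (S = 207*50 = 10350)
S - 8196 = 10350 - 8196 = 2154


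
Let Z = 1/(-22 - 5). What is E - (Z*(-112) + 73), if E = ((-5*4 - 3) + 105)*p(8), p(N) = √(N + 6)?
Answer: -2083/27 + 82*√14 ≈ 229.67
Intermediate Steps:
Z = -1/27 (Z = 1/(-27) = -1/27 ≈ -0.037037)
p(N) = √(6 + N)
E = 82*√14 (E = ((-5*4 - 3) + 105)*√(6 + 8) = ((-20 - 3) + 105)*√14 = (-23 + 105)*√14 = 82*√14 ≈ 306.82)
E - (Z*(-112) + 73) = 82*√14 - (-1/27*(-112) + 73) = 82*√14 - (112/27 + 73) = 82*√14 - 1*2083/27 = 82*√14 - 2083/27 = -2083/27 + 82*√14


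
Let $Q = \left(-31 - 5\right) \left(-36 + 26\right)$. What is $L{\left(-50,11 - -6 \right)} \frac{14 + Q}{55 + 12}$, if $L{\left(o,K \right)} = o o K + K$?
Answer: $\frac{15901358}{67} \approx 2.3733 \cdot 10^{5}$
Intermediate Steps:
$L{\left(o,K \right)} = K + K o^{2}$ ($L{\left(o,K \right)} = o^{2} K + K = K o^{2} + K = K + K o^{2}$)
$Q = 360$ ($Q = \left(-36\right) \left(-10\right) = 360$)
$L{\left(-50,11 - -6 \right)} \frac{14 + Q}{55 + 12} = \left(11 - -6\right) \left(1 + \left(-50\right)^{2}\right) \frac{14 + 360}{55 + 12} = \left(11 + 6\right) \left(1 + 2500\right) \frac{374}{67} = 17 \cdot 2501 \cdot 374 \cdot \frac{1}{67} = 42517 \cdot \frac{374}{67} = \frac{15901358}{67}$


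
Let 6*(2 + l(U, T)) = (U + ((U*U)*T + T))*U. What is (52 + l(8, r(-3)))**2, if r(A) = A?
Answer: 357604/9 ≈ 39734.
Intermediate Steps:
l(U, T) = -2 + U*(T + U + T*U**2)/6 (l(U, T) = -2 + ((U + ((U*U)*T + T))*U)/6 = -2 + ((U + (U**2*T + T))*U)/6 = -2 + ((U + (T*U**2 + T))*U)/6 = -2 + ((U + (T + T*U**2))*U)/6 = -2 + ((T + U + T*U**2)*U)/6 = -2 + (U*(T + U + T*U**2))/6 = -2 + U*(T + U + T*U**2)/6)
(52 + l(8, r(-3)))**2 = (52 + (-2 + (1/6)*8**2 + (1/6)*(-3)*8 + (1/6)*(-3)*8**3))**2 = (52 + (-2 + (1/6)*64 - 4 + (1/6)*(-3)*512))**2 = (52 + (-2 + 32/3 - 4 - 256))**2 = (52 - 754/3)**2 = (-598/3)**2 = 357604/9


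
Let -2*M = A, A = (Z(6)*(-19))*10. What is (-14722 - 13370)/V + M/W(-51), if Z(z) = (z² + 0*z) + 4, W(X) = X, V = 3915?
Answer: -1812188/22185 ≈ -81.685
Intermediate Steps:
Z(z) = 4 + z² (Z(z) = (z² + 0) + 4 = z² + 4 = 4 + z²)
A = -7600 (A = ((4 + 6²)*(-19))*10 = ((4 + 36)*(-19))*10 = (40*(-19))*10 = -760*10 = -7600)
M = 3800 (M = -½*(-7600) = 3800)
(-14722 - 13370)/V + M/W(-51) = (-14722 - 13370)/3915 + 3800/(-51) = -28092*1/3915 + 3800*(-1/51) = -9364/1305 - 3800/51 = -1812188/22185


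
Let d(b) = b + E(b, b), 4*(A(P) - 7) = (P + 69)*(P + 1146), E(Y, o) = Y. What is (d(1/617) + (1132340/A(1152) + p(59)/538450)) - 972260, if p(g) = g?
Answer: -453160730241631574271/466090844201950 ≈ -9.7226e+5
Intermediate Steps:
A(P) = 7 + (69 + P)*(1146 + P)/4 (A(P) = 7 + ((P + 69)*(P + 1146))/4 = 7 + ((69 + P)*(1146 + P))/4 = 7 + (69 + P)*(1146 + P)/4)
d(b) = 2*b (d(b) = b + b = 2*b)
(d(1/617) + (1132340/A(1152) + p(59)/538450)) - 972260 = (2/617 + (1132340/(39551/2 + (¼)*1152² + (1215/4)*1152) + 59/538450)) - 972260 = (2*(1/617) + (1132340/(39551/2 + (¼)*1327104 + 349920) + 59*(1/538450))) - 972260 = (2/617 + (1132340/(39551/2 + 331776 + 349920) + 59/538450)) - 972260 = (2/617 + (1132340/(1402943/2) + 59/538450)) - 972260 = (2/617 + (1132340*(2/1402943) + 59/538450)) - 972260 = (2/617 + (2264680/1402943 + 59/538450)) - 972260 = (2/617 + 1219499719637/755414658350) - 972260 = 753942156332729/466090844201950 - 972260 = -453160730241631574271/466090844201950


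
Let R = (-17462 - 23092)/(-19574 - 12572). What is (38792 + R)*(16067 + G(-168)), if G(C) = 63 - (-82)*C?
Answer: 1467775714922/16073 ≈ 9.1319e+7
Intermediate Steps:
G(C) = 63 + 82*C
R = 20277/16073 (R = -40554/(-32146) = -40554*(-1/32146) = 20277/16073 ≈ 1.2616)
(38792 + R)*(16067 + G(-168)) = (38792 + 20277/16073)*(16067 + (63 + 82*(-168))) = 623524093*(16067 + (63 - 13776))/16073 = 623524093*(16067 - 13713)/16073 = (623524093/16073)*2354 = 1467775714922/16073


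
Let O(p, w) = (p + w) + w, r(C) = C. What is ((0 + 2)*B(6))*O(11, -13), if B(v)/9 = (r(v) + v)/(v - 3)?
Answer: -1080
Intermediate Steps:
O(p, w) = p + 2*w
B(v) = 18*v/(-3 + v) (B(v) = 9*((v + v)/(v - 3)) = 9*((2*v)/(-3 + v)) = 9*(2*v/(-3 + v)) = 18*v/(-3 + v))
((0 + 2)*B(6))*O(11, -13) = ((0 + 2)*(18*6/(-3 + 6)))*(11 + 2*(-13)) = (2*(18*6/3))*(11 - 26) = (2*(18*6*(1/3)))*(-15) = (2*36)*(-15) = 72*(-15) = -1080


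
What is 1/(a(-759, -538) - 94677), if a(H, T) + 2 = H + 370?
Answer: -1/95068 ≈ -1.0519e-5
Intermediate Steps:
a(H, T) = 368 + H (a(H, T) = -2 + (H + 370) = -2 + (370 + H) = 368 + H)
1/(a(-759, -538) - 94677) = 1/((368 - 759) - 94677) = 1/(-391 - 94677) = 1/(-95068) = -1/95068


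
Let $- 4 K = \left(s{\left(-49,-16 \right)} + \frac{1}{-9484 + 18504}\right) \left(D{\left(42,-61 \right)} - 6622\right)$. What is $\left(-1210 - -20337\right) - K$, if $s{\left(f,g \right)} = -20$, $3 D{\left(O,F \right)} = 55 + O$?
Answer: $\frac{1878871437}{36080} \approx 52075.0$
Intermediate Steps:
$D{\left(O,F \right)} = \frac{55}{3} + \frac{O}{3}$ ($D{\left(O,F \right)} = \frac{55 + O}{3} = \frac{55}{3} + \frac{O}{3}$)
$K = - \frac{1188769277}{36080}$ ($K = - \frac{\left(-20 + \frac{1}{-9484 + 18504}\right) \left(\left(\frac{55}{3} + \frac{1}{3} \cdot 42\right) - 6622\right)}{4} = - \frac{\left(-20 + \frac{1}{9020}\right) \left(\left(\frac{55}{3} + 14\right) - 6622\right)}{4} = - \frac{\left(-20 + \frac{1}{9020}\right) \left(\frac{97}{3} - 6622\right)}{4} = - \frac{\left(- \frac{180399}{9020}\right) \left(- \frac{19769}{3}\right)}{4} = \left(- \frac{1}{4}\right) \frac{1188769277}{9020} = - \frac{1188769277}{36080} \approx -32948.0$)
$\left(-1210 - -20337\right) - K = \left(-1210 - -20337\right) - - \frac{1188769277}{36080} = \left(-1210 + 20337\right) + \frac{1188769277}{36080} = 19127 + \frac{1188769277}{36080} = \frac{1878871437}{36080}$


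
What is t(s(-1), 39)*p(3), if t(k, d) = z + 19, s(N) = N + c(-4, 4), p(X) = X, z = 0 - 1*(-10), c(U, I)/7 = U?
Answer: 87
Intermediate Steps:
c(U, I) = 7*U
z = 10 (z = 0 + 10 = 10)
s(N) = -28 + N (s(N) = N + 7*(-4) = N - 28 = -28 + N)
t(k, d) = 29 (t(k, d) = 10 + 19 = 29)
t(s(-1), 39)*p(3) = 29*3 = 87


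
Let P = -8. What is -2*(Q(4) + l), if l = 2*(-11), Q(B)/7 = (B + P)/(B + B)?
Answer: 51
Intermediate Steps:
Q(B) = 7*(-8 + B)/(2*B) (Q(B) = 7*((B - 8)/(B + B)) = 7*((-8 + B)/((2*B))) = 7*((-8 + B)*(1/(2*B))) = 7*((-8 + B)/(2*B)) = 7*(-8 + B)/(2*B))
l = -22
-2*(Q(4) + l) = -2*((7/2 - 28/4) - 22) = -2*((7/2 - 28*¼) - 22) = -2*((7/2 - 7) - 22) = -2*(-7/2 - 22) = -2*(-51/2) = 51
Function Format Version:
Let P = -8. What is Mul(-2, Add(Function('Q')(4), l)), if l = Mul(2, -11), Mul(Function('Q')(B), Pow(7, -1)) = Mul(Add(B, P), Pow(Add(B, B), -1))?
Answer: 51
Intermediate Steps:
Function('Q')(B) = Mul(Rational(7, 2), Pow(B, -1), Add(-8, B)) (Function('Q')(B) = Mul(7, Mul(Add(B, -8), Pow(Add(B, B), -1))) = Mul(7, Mul(Add(-8, B), Pow(Mul(2, B), -1))) = Mul(7, Mul(Add(-8, B), Mul(Rational(1, 2), Pow(B, -1)))) = Mul(7, Mul(Rational(1, 2), Pow(B, -1), Add(-8, B))) = Mul(Rational(7, 2), Pow(B, -1), Add(-8, B)))
l = -22
Mul(-2, Add(Function('Q')(4), l)) = Mul(-2, Add(Add(Rational(7, 2), Mul(-28, Pow(4, -1))), -22)) = Mul(-2, Add(Add(Rational(7, 2), Mul(-28, Rational(1, 4))), -22)) = Mul(-2, Add(Add(Rational(7, 2), -7), -22)) = Mul(-2, Add(Rational(-7, 2), -22)) = Mul(-2, Rational(-51, 2)) = 51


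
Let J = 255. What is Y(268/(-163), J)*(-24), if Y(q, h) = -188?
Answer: 4512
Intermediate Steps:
Y(268/(-163), J)*(-24) = -188*(-24) = 4512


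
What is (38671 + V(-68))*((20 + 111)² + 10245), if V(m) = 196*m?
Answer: 694550258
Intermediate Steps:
(38671 + V(-68))*((20 + 111)² + 10245) = (38671 + 196*(-68))*((20 + 111)² + 10245) = (38671 - 13328)*(131² + 10245) = 25343*(17161 + 10245) = 25343*27406 = 694550258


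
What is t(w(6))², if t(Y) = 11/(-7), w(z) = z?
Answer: 121/49 ≈ 2.4694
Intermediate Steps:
t(Y) = -11/7 (t(Y) = 11*(-⅐) = -11/7)
t(w(6))² = (-11/7)² = 121/49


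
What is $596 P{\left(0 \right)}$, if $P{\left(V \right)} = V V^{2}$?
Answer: $0$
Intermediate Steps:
$P{\left(V \right)} = V^{3}$
$596 P{\left(0 \right)} = 596 \cdot 0^{3} = 596 \cdot 0 = 0$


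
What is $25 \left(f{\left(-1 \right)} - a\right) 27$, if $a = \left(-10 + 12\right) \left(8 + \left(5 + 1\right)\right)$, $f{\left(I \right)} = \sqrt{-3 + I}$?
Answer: $-18900 + 1350 i \approx -18900.0 + 1350.0 i$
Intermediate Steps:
$a = 28$ ($a = 2 \left(8 + 6\right) = 2 \cdot 14 = 28$)
$25 \left(f{\left(-1 \right)} - a\right) 27 = 25 \left(\sqrt{-3 - 1} - 28\right) 27 = 25 \left(\sqrt{-4} - 28\right) 27 = 25 \left(2 i - 28\right) 27 = 25 \left(-28 + 2 i\right) 27 = \left(-700 + 50 i\right) 27 = -18900 + 1350 i$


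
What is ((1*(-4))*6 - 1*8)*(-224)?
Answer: 7168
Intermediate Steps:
((1*(-4))*6 - 1*8)*(-224) = (-4*6 - 8)*(-224) = (-24 - 8)*(-224) = -32*(-224) = 7168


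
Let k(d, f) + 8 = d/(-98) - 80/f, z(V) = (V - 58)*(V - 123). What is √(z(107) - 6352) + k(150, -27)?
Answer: -8689/1323 + 4*I*√446 ≈ -6.5676 + 84.475*I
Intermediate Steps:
z(V) = (-123 + V)*(-58 + V) (z(V) = (-58 + V)*(-123 + V) = (-123 + V)*(-58 + V))
k(d, f) = -8 - 80/f - d/98 (k(d, f) = -8 + (d/(-98) - 80/f) = -8 + (d*(-1/98) - 80/f) = -8 + (-d/98 - 80/f) = -8 + (-80/f - d/98) = -8 - 80/f - d/98)
√(z(107) - 6352) + k(150, -27) = √((7134 + 107² - 181*107) - 6352) + (-8 - 80/(-27) - 1/98*150) = √((7134 + 11449 - 19367) - 6352) + (-8 - 80*(-1/27) - 75/49) = √(-784 - 6352) + (-8 + 80/27 - 75/49) = √(-7136) - 8689/1323 = 4*I*√446 - 8689/1323 = -8689/1323 + 4*I*√446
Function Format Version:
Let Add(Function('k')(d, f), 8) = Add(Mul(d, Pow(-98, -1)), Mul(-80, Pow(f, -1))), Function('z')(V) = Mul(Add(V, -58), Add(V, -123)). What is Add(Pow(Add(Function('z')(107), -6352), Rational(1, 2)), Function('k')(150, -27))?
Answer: Add(Rational(-8689, 1323), Mul(4, I, Pow(446, Rational(1, 2)))) ≈ Add(-6.5676, Mul(84.475, I))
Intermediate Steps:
Function('z')(V) = Mul(Add(-123, V), Add(-58, V)) (Function('z')(V) = Mul(Add(-58, V), Add(-123, V)) = Mul(Add(-123, V), Add(-58, V)))
Function('k')(d, f) = Add(-8, Mul(-80, Pow(f, -1)), Mul(Rational(-1, 98), d)) (Function('k')(d, f) = Add(-8, Add(Mul(d, Pow(-98, -1)), Mul(-80, Pow(f, -1)))) = Add(-8, Add(Mul(d, Rational(-1, 98)), Mul(-80, Pow(f, -1)))) = Add(-8, Add(Mul(Rational(-1, 98), d), Mul(-80, Pow(f, -1)))) = Add(-8, Add(Mul(-80, Pow(f, -1)), Mul(Rational(-1, 98), d))) = Add(-8, Mul(-80, Pow(f, -1)), Mul(Rational(-1, 98), d)))
Add(Pow(Add(Function('z')(107), -6352), Rational(1, 2)), Function('k')(150, -27)) = Add(Pow(Add(Add(7134, Pow(107, 2), Mul(-181, 107)), -6352), Rational(1, 2)), Add(-8, Mul(-80, Pow(-27, -1)), Mul(Rational(-1, 98), 150))) = Add(Pow(Add(Add(7134, 11449, -19367), -6352), Rational(1, 2)), Add(-8, Mul(-80, Rational(-1, 27)), Rational(-75, 49))) = Add(Pow(Add(-784, -6352), Rational(1, 2)), Add(-8, Rational(80, 27), Rational(-75, 49))) = Add(Pow(-7136, Rational(1, 2)), Rational(-8689, 1323)) = Add(Mul(4, I, Pow(446, Rational(1, 2))), Rational(-8689, 1323)) = Add(Rational(-8689, 1323), Mul(4, I, Pow(446, Rational(1, 2))))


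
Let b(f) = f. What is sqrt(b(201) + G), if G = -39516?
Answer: I*sqrt(39315) ≈ 198.28*I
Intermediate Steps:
sqrt(b(201) + G) = sqrt(201 - 39516) = sqrt(-39315) = I*sqrt(39315)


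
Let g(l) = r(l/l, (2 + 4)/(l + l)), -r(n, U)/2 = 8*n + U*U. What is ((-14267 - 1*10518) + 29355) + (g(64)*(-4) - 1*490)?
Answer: 2121737/512 ≈ 4144.0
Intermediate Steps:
r(n, U) = -16*n - 2*U² (r(n, U) = -2*(8*n + U*U) = -2*(8*n + U²) = -2*(U² + 8*n) = -16*n - 2*U²)
g(l) = -16 - 18/l² (g(l) = -16*l/l - 2*(2 + 4)²/(l + l)² = -16*1 - 2*9/l² = -16 - 2*9/l² = -16 - 18/l²)
((-14267 - 1*10518) + 29355) + (g(64)*(-4) - 1*490) = ((-14267 - 1*10518) + 29355) + ((-16 - 18/64²)*(-4) - 1*490) = ((-14267 - 10518) + 29355) + ((-16 - 18*1/4096)*(-4) - 490) = (-24785 + 29355) + ((-16 - 9/2048)*(-4) - 490) = 4570 + (-32777/2048*(-4) - 490) = 4570 + (32777/512 - 490) = 4570 - 218103/512 = 2121737/512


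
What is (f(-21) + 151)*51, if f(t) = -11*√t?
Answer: 7701 - 561*I*√21 ≈ 7701.0 - 2570.8*I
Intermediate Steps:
(f(-21) + 151)*51 = (-11*I*√21 + 151)*51 = (151 - 11*I*√21)*51 = 7701 - 561*I*√21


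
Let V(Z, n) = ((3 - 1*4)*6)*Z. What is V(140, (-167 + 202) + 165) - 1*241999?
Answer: -242839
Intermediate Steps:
V(Z, n) = -6*Z (V(Z, n) = ((3 - 4)*6)*Z = (-1*6)*Z = -6*Z)
V(140, (-167 + 202) + 165) - 1*241999 = -6*140 - 1*241999 = -840 - 241999 = -242839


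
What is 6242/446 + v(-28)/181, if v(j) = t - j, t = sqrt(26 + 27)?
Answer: 571145/40363 + sqrt(53)/181 ≈ 14.190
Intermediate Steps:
t = sqrt(53) ≈ 7.2801
v(j) = sqrt(53) - j
6242/446 + v(-28)/181 = 6242/446 + (sqrt(53) - 1*(-28))/181 = 6242*(1/446) + (sqrt(53) + 28)*(1/181) = 3121/223 + (28 + sqrt(53))*(1/181) = 3121/223 + (28/181 + sqrt(53)/181) = 571145/40363 + sqrt(53)/181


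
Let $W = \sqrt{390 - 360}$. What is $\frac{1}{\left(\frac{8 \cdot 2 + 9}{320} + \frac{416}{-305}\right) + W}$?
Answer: $\frac{489932480}{10800952199} + \frac{381030400 \sqrt{30}}{10800952199} \approx 0.23858$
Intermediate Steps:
$W = \sqrt{30} \approx 5.4772$
$\frac{1}{\left(\frac{8 \cdot 2 + 9}{320} + \frac{416}{-305}\right) + W} = \frac{1}{\left(\frac{8 \cdot 2 + 9}{320} + \frac{416}{-305}\right) + \sqrt{30}} = \frac{1}{\left(\left(16 + 9\right) \frac{1}{320} + 416 \left(- \frac{1}{305}\right)\right) + \sqrt{30}} = \frac{1}{\left(25 \cdot \frac{1}{320} - \frac{416}{305}\right) + \sqrt{30}} = \frac{1}{\left(\frac{5}{64} - \frac{416}{305}\right) + \sqrt{30}} = \frac{1}{- \frac{25099}{19520} + \sqrt{30}}$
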